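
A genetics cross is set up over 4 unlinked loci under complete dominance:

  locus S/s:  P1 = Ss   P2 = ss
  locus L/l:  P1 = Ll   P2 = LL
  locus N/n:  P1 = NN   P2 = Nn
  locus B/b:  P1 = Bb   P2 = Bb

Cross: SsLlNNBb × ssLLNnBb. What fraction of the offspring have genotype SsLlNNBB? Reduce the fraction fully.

SsLlNNBb gametes: SLNB×2, SLNb×2, SlNB×2, SlNb×2, sLNB×2, sLNb×2, slNB×2, slNb×2
ssLLNnBb gametes: sLNB×4, sLNb×4, sLnB×4, sLnb×4
SsLlNNBb×ssLLNnBb grid (16·16=256): SsLLNNBB=8 SsLLNNBb=16 SsLLNNbb=8 SsLLNnBB=8 SsLLNnBb=16 SsLLNnbb=8 SsLlNNBB=8 SsLlNNBb=16 SsLlNNbb=8 SsLlNnBB=8 SsLlNnBb=16 SsLlNnbb=8 ssLLNNBB=8 ssLLNNBb=16 ssLLNNbb=8 ssLLNnBB=8 ssLLNnBb=16 ssLLNnbb=8 ssLlNNBB=8 ssLlNNBb=16 ssLlNNbb=8 ssLlNnBB=8 ssLlNnBb=16 ssLlNnbb=8
SsLlNNBB hits 8/256; gcd=8; 8÷8/256÷8 = 1/32

P(SsLlNNBB) = 1/32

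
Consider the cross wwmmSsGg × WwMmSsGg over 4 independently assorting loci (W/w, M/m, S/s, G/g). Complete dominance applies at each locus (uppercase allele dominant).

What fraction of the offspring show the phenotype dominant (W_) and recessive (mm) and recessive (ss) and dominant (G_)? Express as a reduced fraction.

P(W_ mm ss G_) = 3/64

wwmmSsGg gametes: wmSG×4, wmSg×4, wmsG×4, wmsg×4
WwMmSsGg gametes: WMSG×1, WMSg×1, WMsG×1, WMsg×1, WmSG×1, WmSg×1, WmsG×1, Wmsg×1, wMSG×1, wMSg×1, wMsG×1, wMsg×1, wmSG×1, wmSg×1, wmsG×1, wmsg×1
wwmmSsGg×WwMmSsGg grid (16·16=256): WwMmSSGG=4 WwMmSSGg=8 WwMmSSgg=4 WwMmSsGG=8 WwMmSsGg=16 WwMmSsgg=8 WwMmssGG=4 WwMmssGg=8 WwMmssgg=4 WwmmSSGG=4 WwmmSSGg=8 WwmmSSgg=4 WwmmSsGG=8 WwmmSsGg=16 WwmmSsgg=8 WwmmssGG=4 WwmmssGg=8 Wwmmssgg=4 wwMmSSGG=4 wwMmSSGg=8 wwMmSSgg=4 wwMmSsGG=8 wwMmSsGg=16 wwMmSsgg=8 wwMmssGG=4 wwMmssGg=8 wwMmssgg=4 wwmmSSGG=4 wwmmSSGg=8 wwmmSSgg=4 wwmmSsGG=8 wwmmSsGg=16 wwmmSsgg=8 wwmmssGG=4 wwmmssGg=8 wwmmssgg=4
W_ mm ss G_ hits 12/256; gcd=4; 12÷4/256÷4 = 3/64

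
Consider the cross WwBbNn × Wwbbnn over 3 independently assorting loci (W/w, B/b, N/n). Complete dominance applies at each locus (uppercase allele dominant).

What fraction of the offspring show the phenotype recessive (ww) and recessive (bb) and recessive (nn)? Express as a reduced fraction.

P(ww bb nn) = 1/16

WwBbNn gametes: WBN×1, WBn×1, WbN×1, Wbn×1, wBN×1, wBn×1, wbN×1, wbn×1
Wwbbnn gametes: Wbn×4, wbn×4
WwBbNn×Wwbbnn grid (8·8=64): WWBbNn=4 WWBbnn=4 WWbbNn=4 WWbbnn=4 WwBbNn=8 WwBbnn=8 WwbbNn=8 Wwbbnn=8 wwBbNn=4 wwBbnn=4 wwbbNn=4 wwbbnn=4
ww bb nn hits 4/64; gcd=4; 4÷4/64÷4 = 1/16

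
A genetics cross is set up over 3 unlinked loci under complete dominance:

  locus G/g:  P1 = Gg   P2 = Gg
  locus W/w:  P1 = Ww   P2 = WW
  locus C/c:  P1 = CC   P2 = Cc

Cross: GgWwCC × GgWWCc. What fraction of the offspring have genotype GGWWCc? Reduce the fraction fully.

P(GGWWCc) = 1/16

GgWwCC gametes: GWC×2, GwC×2, gWC×2, gwC×2
GgWWCc gametes: GWC×2, GWc×2, gWC×2, gWc×2
GgWwCC×GgWWCc grid (8·8=64): GGWWCC=4 GGWWCc=4 GGWwCC=4 GGWwCc=4 GgWWCC=8 GgWWCc=8 GgWwCC=8 GgWwCc=8 ggWWCC=4 ggWWCc=4 ggWwCC=4 ggWwCc=4
GGWWCc hits 4/64; gcd=4; 4÷4/64÷4 = 1/16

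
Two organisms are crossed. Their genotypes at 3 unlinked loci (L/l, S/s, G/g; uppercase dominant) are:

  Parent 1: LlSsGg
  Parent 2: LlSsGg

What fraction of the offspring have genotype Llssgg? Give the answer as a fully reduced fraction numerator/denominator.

P(Llssgg) = 1/32

LlSsGg gametes: LSG×1, LSg×1, LsG×1, Lsg×1, lSG×1, lSg×1, lsG×1, lsg×1
LlSsGg gametes: LSG×1, LSg×1, LsG×1, Lsg×1, lSG×1, lSg×1, lsG×1, lsg×1
LlSsGg×LlSsGg grid (8·8=64): LLSSGG=1 LLSSGg=2 LLSSgg=1 LLSsGG=2 LLSsGg=4 LLSsgg=2 LLssGG=1 LLssGg=2 LLssgg=1 LlSSGG=2 LlSSGg=4 LlSSgg=2 LlSsGG=4 LlSsGg=8 LlSsgg=4 LlssGG=2 LlssGg=4 Llssgg=2 llSSGG=1 llSSGg=2 llSSgg=1 llSsGG=2 llSsGg=4 llSsgg=2 llssGG=1 llssGg=2 llssgg=1
Llssgg hits 2/64; gcd=2; 2÷2/64÷2 = 1/32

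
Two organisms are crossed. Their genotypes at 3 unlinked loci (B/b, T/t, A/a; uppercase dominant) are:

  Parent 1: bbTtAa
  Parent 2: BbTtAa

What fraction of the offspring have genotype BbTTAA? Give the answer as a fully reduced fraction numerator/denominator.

P(BbTTAA) = 1/32

bbTtAa gametes: bTA×2, bTa×2, btA×2, bta×2
BbTtAa gametes: BTA×1, BTa×1, BtA×1, Bta×1, bTA×1, bTa×1, btA×1, bta×1
bbTtAa×BbTtAa grid (8·8=64): BbTTAA=2 BbTTAa=4 BbTTaa=2 BbTtAA=4 BbTtAa=8 BbTtaa=4 BbttAA=2 BbttAa=4 Bbttaa=2 bbTTAA=2 bbTTAa=4 bbTTaa=2 bbTtAA=4 bbTtAa=8 bbTtaa=4 bbttAA=2 bbttAa=4 bbttaa=2
BbTTAA hits 2/64; gcd=2; 2÷2/64÷2 = 1/32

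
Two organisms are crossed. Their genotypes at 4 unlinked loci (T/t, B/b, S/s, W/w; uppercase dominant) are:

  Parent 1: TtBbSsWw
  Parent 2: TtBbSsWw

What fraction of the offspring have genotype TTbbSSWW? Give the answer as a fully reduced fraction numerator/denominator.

P(TTbbSSWW) = 1/256

TtBbSsWw gametes: TBSW×1, TBSw×1, TBsW×1, TBsw×1, TbSW×1, TbSw×1, TbsW×1, Tbsw×1, tBSW×1, tBSw×1, tBsW×1, tBsw×1, tbSW×1, tbSw×1, tbsW×1, tbsw×1
TtBbSsWw gametes: TBSW×1, TBSw×1, TBsW×1, TBsw×1, TbSW×1, TbSw×1, TbsW×1, Tbsw×1, tBSW×1, tBSw×1, tBsW×1, tBsw×1, tbSW×1, tbSw×1, tbsW×1, tbsw×1
TtBbSsWw×TtBbSsWw grid (16·16=256): TTBBSSWW=1 TTBBSSWw=2 TTBBSSww=1 TTBBSsWW=2 TTBBSsWw=4 TTBBSsww=2 TTBBssWW=1 TTBBssWw=2 TTBBssww=1 TTBbSSWW=2 TTBbSSWw=4 TTBbSSww=2 TTBbSsWW=4 TTBbSsWw=8 TTBbSsww=4 TTBbssWW=2 TTBbssWw=4 TTBbssww=2 TTbbSSWW=1 TTbbSSWw=2 TTbbSSww=1 TTbbSsWW=2 TTbbSsWw=4 TTbbSsww=2 TTbbssWW=1 TTbbssWw=2 TTbbssww=1 TtBBSSWW=2 TtBBSSWw=4 TtBBSSww=2 TtBBSsWW=4 TtBBSsWw=8 TtBBSsww=4 TtBBssWW=2 TtBBssWw=4 TtBBssww=2 TtBbSSWW=4 TtBbSSWw=8 TtBbSSww=4 TtBbSsWW=8 TtBbSsWw=16 TtBbSsww=8 TtBbssWW=4 TtBbssWw=8 TtBbssww=4 TtbbSSWW=2 TtbbSSWw=4 TtbbSSww=2 TtbbSsWW=4 TtbbSsWw=8 TtbbSsww=4 TtbbssWW=2 TtbbssWw=4 Ttbbssww=2 ttBBSSWW=1 ttBBSSWw=2 ttBBSSww=1 ttBBSsWW=2 ttBBSsWw=4 ttBBSsww=2 ttBBssWW=1 ttBBssWw=2 ttBBssww=1 ttBbSSWW=2 ttBbSSWw=4 ttBbSSww=2 ttBbSsWW=4 ttBbSsWw=8 ttBbSsww=4 ttBbssWW=2 ttBbssWw=4 ttBbssww=2 ttbbSSWW=1 ttbbSSWw=2 ttbbSSww=1 ttbbSsWW=2 ttbbSsWw=4 ttbbSsww=2 ttbbssWW=1 ttbbssWw=2 ttbbssww=1
TTbbSSWW hits 1/256; gcd=1; 1÷1/256÷1 = 1/256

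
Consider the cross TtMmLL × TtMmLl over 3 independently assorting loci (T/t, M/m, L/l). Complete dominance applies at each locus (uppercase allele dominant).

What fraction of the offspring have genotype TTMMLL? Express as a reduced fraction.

TtMmLL gametes: TML×2, TmL×2, tML×2, tmL×2
TtMmLl gametes: TML×1, TMl×1, TmL×1, Tml×1, tML×1, tMl×1, tmL×1, tml×1
TtMmLL×TtMmLl grid (8·8=64): TTMMLL=2 TTMMLl=2 TTMmLL=4 TTMmLl=4 TTmmLL=2 TTmmLl=2 TtMMLL=4 TtMMLl=4 TtMmLL=8 TtMmLl=8 TtmmLL=4 TtmmLl=4 ttMMLL=2 ttMMLl=2 ttMmLL=4 ttMmLl=4 ttmmLL=2 ttmmLl=2
TTMMLL hits 2/64; gcd=2; 2÷2/64÷2 = 1/32

P(TTMMLL) = 1/32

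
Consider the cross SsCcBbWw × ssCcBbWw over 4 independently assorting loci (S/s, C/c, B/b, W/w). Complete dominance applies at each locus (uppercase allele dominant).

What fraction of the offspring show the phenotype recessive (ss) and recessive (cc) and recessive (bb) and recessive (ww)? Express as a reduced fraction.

P(ss cc bb ww) = 1/128

SsCcBbWw gametes: SCBW×1, SCBw×1, SCbW×1, SCbw×1, ScBW×1, ScBw×1, ScbW×1, Scbw×1, sCBW×1, sCBw×1, sCbW×1, sCbw×1, scBW×1, scBw×1, scbW×1, scbw×1
ssCcBbWw gametes: sCBW×2, sCBw×2, sCbW×2, sCbw×2, scBW×2, scBw×2, scbW×2, scbw×2
SsCcBbWw×ssCcBbWw grid (16·16=256): SsCCBBWW=2 SsCCBBWw=4 SsCCBBww=2 SsCCBbWW=4 SsCCBbWw=8 SsCCBbww=4 SsCCbbWW=2 SsCCbbWw=4 SsCCbbww=2 SsCcBBWW=4 SsCcBBWw=8 SsCcBBww=4 SsCcBbWW=8 SsCcBbWw=16 SsCcBbww=8 SsCcbbWW=4 SsCcbbWw=8 SsCcbbww=4 SsccBBWW=2 SsccBBWw=4 SsccBBww=2 SsccBbWW=4 SsccBbWw=8 SsccBbww=4 SsccbbWW=2 SsccbbWw=4 Ssccbbww=2 ssCCBBWW=2 ssCCBBWw=4 ssCCBBww=2 ssCCBbWW=4 ssCCBbWw=8 ssCCBbww=4 ssCCbbWW=2 ssCCbbWw=4 ssCCbbww=2 ssCcBBWW=4 ssCcBBWw=8 ssCcBBww=4 ssCcBbWW=8 ssCcBbWw=16 ssCcBbww=8 ssCcbbWW=4 ssCcbbWw=8 ssCcbbww=4 ssccBBWW=2 ssccBBWw=4 ssccBBww=2 ssccBbWW=4 ssccBbWw=8 ssccBbww=4 ssccbbWW=2 ssccbbWw=4 ssccbbww=2
ss cc bb ww hits 2/256; gcd=2; 2÷2/256÷2 = 1/128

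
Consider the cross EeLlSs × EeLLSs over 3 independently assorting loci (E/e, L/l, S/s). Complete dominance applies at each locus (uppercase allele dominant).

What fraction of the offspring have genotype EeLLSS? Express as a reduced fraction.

EeLlSs gametes: ELS×1, ELs×1, ElS×1, Els×1, eLS×1, eLs×1, elS×1, els×1
EeLLSs gametes: ELS×2, ELs×2, eLS×2, eLs×2
EeLlSs×EeLLSs grid (8·8=64): EELLSS=2 EELLSs=4 EELLss=2 EELlSS=2 EELlSs=4 EELlss=2 EeLLSS=4 EeLLSs=8 EeLLss=4 EeLlSS=4 EeLlSs=8 EeLlss=4 eeLLSS=2 eeLLSs=4 eeLLss=2 eeLlSS=2 eeLlSs=4 eeLlss=2
EeLLSS hits 4/64; gcd=4; 4÷4/64÷4 = 1/16

P(EeLLSS) = 1/16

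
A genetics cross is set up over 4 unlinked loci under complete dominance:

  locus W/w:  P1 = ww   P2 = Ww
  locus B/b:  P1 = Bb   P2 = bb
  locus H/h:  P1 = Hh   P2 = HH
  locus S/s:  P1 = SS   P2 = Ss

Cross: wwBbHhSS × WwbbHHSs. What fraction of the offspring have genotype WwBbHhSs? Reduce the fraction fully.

wwBbHhSS gametes: wBHS×4, wBhS×4, wbHS×4, wbhS×4
WwbbHHSs gametes: WbHS×4, WbHs×4, wbHS×4, wbHs×4
wwBbHhSS×WwbbHHSs grid (16·16=256): WwBbHHSS=16 WwBbHHSs=16 WwBbHhSS=16 WwBbHhSs=16 WwbbHHSS=16 WwbbHHSs=16 WwbbHhSS=16 WwbbHhSs=16 wwBbHHSS=16 wwBbHHSs=16 wwBbHhSS=16 wwBbHhSs=16 wwbbHHSS=16 wwbbHHSs=16 wwbbHhSS=16 wwbbHhSs=16
WwBbHhSs hits 16/256; gcd=16; 16÷16/256÷16 = 1/16

P(WwBbHhSs) = 1/16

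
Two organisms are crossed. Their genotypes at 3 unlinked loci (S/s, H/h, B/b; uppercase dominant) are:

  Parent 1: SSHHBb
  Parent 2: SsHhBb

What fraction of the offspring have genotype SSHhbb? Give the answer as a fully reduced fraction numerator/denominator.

P(SSHhbb) = 1/16

SSHHBb gametes: SHB×4, SHb×4
SsHhBb gametes: SHB×1, SHb×1, ShB×1, Shb×1, sHB×1, sHb×1, shB×1, shb×1
SSHHBb×SsHhBb grid (8·8=64): SSHHBB=4 SSHHBb=8 SSHHbb=4 SSHhBB=4 SSHhBb=8 SSHhbb=4 SsHHBB=4 SsHHBb=8 SsHHbb=4 SsHhBB=4 SsHhBb=8 SsHhbb=4
SSHhbb hits 4/64; gcd=4; 4÷4/64÷4 = 1/16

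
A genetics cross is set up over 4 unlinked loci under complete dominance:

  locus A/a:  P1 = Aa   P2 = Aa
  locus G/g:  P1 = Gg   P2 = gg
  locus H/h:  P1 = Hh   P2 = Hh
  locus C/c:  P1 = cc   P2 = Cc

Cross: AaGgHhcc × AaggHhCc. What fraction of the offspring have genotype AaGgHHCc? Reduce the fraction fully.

AaGgHhcc gametes: AGHc×2, AGhc×2, AgHc×2, Aghc×2, aGHc×2, aGhc×2, agHc×2, aghc×2
AaggHhCc gametes: AgHC×2, AgHc×2, AghC×2, Aghc×2, agHC×2, agHc×2, aghC×2, aghc×2
AaGgHhcc×AaggHhCc grid (16·16=256): AAGgHHCc=4 AAGgHHcc=4 AAGgHhCc=8 AAGgHhcc=8 AAGghhCc=4 AAGghhcc=4 AAggHHCc=4 AAggHHcc=4 AAggHhCc=8 AAggHhcc=8 AAgghhCc=4 AAgghhcc=4 AaGgHHCc=8 AaGgHHcc=8 AaGgHhCc=16 AaGgHhcc=16 AaGghhCc=8 AaGghhcc=8 AaggHHCc=8 AaggHHcc=8 AaggHhCc=16 AaggHhcc=16 AagghhCc=8 Aagghhcc=8 aaGgHHCc=4 aaGgHHcc=4 aaGgHhCc=8 aaGgHhcc=8 aaGghhCc=4 aaGghhcc=4 aaggHHCc=4 aaggHHcc=4 aaggHhCc=8 aaggHhcc=8 aagghhCc=4 aagghhcc=4
AaGgHHCc hits 8/256; gcd=8; 8÷8/256÷8 = 1/32

P(AaGgHHCc) = 1/32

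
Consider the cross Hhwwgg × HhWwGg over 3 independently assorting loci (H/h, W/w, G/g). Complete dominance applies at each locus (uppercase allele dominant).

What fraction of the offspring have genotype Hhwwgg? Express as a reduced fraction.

P(Hhwwgg) = 1/8

Hhwwgg gametes: Hwg×4, hwg×4
HhWwGg gametes: HWG×1, HWg×1, HwG×1, Hwg×1, hWG×1, hWg×1, hwG×1, hwg×1
Hhwwgg×HhWwGg grid (8·8=64): HHWwGg=4 HHWwgg=4 HHwwGg=4 HHwwgg=4 HhWwGg=8 HhWwgg=8 HhwwGg=8 Hhwwgg=8 hhWwGg=4 hhWwgg=4 hhwwGg=4 hhwwgg=4
Hhwwgg hits 8/64; gcd=8; 8÷8/64÷8 = 1/8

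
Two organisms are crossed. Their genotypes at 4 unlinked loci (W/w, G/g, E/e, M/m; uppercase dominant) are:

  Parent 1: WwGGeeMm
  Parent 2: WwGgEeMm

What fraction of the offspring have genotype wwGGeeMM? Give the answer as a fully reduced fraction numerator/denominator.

P(wwGGeeMM) = 1/64

WwGGeeMm gametes: WGeM×4, WGem×4, wGeM×4, wGem×4
WwGgEeMm gametes: WGEM×1, WGEm×1, WGeM×1, WGem×1, WgEM×1, WgEm×1, WgeM×1, Wgem×1, wGEM×1, wGEm×1, wGeM×1, wGem×1, wgEM×1, wgEm×1, wgeM×1, wgem×1
WwGGeeMm×WwGgEeMm grid (16·16=256): WWGGEeMM=4 WWGGEeMm=8 WWGGEemm=4 WWGGeeMM=4 WWGGeeMm=8 WWGGeemm=4 WWGgEeMM=4 WWGgEeMm=8 WWGgEemm=4 WWGgeeMM=4 WWGgeeMm=8 WWGgeemm=4 WwGGEeMM=8 WwGGEeMm=16 WwGGEemm=8 WwGGeeMM=8 WwGGeeMm=16 WwGGeemm=8 WwGgEeMM=8 WwGgEeMm=16 WwGgEemm=8 WwGgeeMM=8 WwGgeeMm=16 WwGgeemm=8 wwGGEeMM=4 wwGGEeMm=8 wwGGEemm=4 wwGGeeMM=4 wwGGeeMm=8 wwGGeemm=4 wwGgEeMM=4 wwGgEeMm=8 wwGgEemm=4 wwGgeeMM=4 wwGgeeMm=8 wwGgeemm=4
wwGGeeMM hits 4/256; gcd=4; 4÷4/256÷4 = 1/64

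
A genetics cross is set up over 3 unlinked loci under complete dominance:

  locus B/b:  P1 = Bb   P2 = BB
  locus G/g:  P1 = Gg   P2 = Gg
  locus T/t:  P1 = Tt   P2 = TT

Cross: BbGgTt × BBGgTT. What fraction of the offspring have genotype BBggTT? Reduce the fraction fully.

BbGgTt gametes: BGT×1, BGt×1, BgT×1, Bgt×1, bGT×1, bGt×1, bgT×1, bgt×1
BBGgTT gametes: BGT×4, BgT×4
BbGgTt×BBGgTT grid (8·8=64): BBGGTT=4 BBGGTt=4 BBGgTT=8 BBGgTt=8 BBggTT=4 BBggTt=4 BbGGTT=4 BbGGTt=4 BbGgTT=8 BbGgTt=8 BbggTT=4 BbggTt=4
BBggTT hits 4/64; gcd=4; 4÷4/64÷4 = 1/16

P(BBggTT) = 1/16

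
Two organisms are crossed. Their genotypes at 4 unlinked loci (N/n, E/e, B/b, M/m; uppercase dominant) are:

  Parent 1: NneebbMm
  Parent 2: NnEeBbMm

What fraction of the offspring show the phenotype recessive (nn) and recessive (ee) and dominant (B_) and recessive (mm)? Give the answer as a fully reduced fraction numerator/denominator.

NneebbMm gametes: NebM×4, Nebm×4, nebM×4, nebm×4
NnEeBbMm gametes: NEBM×1, NEBm×1, NEbM×1, NEbm×1, NeBM×1, NeBm×1, NebM×1, Nebm×1, nEBM×1, nEBm×1, nEbM×1, nEbm×1, neBM×1, neBm×1, nebM×1, nebm×1
NneebbMm×NnEeBbMm grid (16·16=256): NNEeBbMM=4 NNEeBbMm=8 NNEeBbmm=4 NNEebbMM=4 NNEebbMm=8 NNEebbmm=4 NNeeBbMM=4 NNeeBbMm=8 NNeeBbmm=4 NNeebbMM=4 NNeebbMm=8 NNeebbmm=4 NnEeBbMM=8 NnEeBbMm=16 NnEeBbmm=8 NnEebbMM=8 NnEebbMm=16 NnEebbmm=8 NneeBbMM=8 NneeBbMm=16 NneeBbmm=8 NneebbMM=8 NneebbMm=16 Nneebbmm=8 nnEeBbMM=4 nnEeBbMm=8 nnEeBbmm=4 nnEebbMM=4 nnEebbMm=8 nnEebbmm=4 nneeBbMM=4 nneeBbMm=8 nneeBbmm=4 nneebbMM=4 nneebbMm=8 nneebbmm=4
nn ee B_ mm hits 4/256; gcd=4; 4÷4/256÷4 = 1/64

P(nn ee B_ mm) = 1/64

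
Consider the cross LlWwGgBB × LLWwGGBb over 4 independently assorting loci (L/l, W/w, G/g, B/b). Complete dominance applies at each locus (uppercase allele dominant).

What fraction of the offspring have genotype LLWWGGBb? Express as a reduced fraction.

P(LLWWGGBb) = 1/32

LlWwGgBB gametes: LWGB×2, LWgB×2, LwGB×2, LwgB×2, lWGB×2, lWgB×2, lwGB×2, lwgB×2
LLWwGGBb gametes: LWGB×4, LWGb×4, LwGB×4, LwGb×4
LlWwGgBB×LLWwGGBb grid (16·16=256): LLWWGGBB=8 LLWWGGBb=8 LLWWGgBB=8 LLWWGgBb=8 LLWwGGBB=16 LLWwGGBb=16 LLWwGgBB=16 LLWwGgBb=16 LLwwGGBB=8 LLwwGGBb=8 LLwwGgBB=8 LLwwGgBb=8 LlWWGGBB=8 LlWWGGBb=8 LlWWGgBB=8 LlWWGgBb=8 LlWwGGBB=16 LlWwGGBb=16 LlWwGgBB=16 LlWwGgBb=16 LlwwGGBB=8 LlwwGGBb=8 LlwwGgBB=8 LlwwGgBb=8
LLWWGGBb hits 8/256; gcd=8; 8÷8/256÷8 = 1/32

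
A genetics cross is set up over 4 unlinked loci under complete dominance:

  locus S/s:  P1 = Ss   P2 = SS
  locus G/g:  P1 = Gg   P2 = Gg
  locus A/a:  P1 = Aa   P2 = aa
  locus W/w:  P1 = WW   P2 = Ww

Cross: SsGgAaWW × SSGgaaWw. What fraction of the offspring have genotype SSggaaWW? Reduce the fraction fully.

P(SSggaaWW) = 1/32

SsGgAaWW gametes: SGAW×2, SGaW×2, SgAW×2, SgaW×2, sGAW×2, sGaW×2, sgAW×2, sgaW×2
SSGgaaWw gametes: SGaW×4, SGaw×4, SgaW×4, Sgaw×4
SsGgAaWW×SSGgaaWw grid (16·16=256): SSGGAaWW=8 SSGGAaWw=8 SSGGaaWW=8 SSGGaaWw=8 SSGgAaWW=16 SSGgAaWw=16 SSGgaaWW=16 SSGgaaWw=16 SSggAaWW=8 SSggAaWw=8 SSggaaWW=8 SSggaaWw=8 SsGGAaWW=8 SsGGAaWw=8 SsGGaaWW=8 SsGGaaWw=8 SsGgAaWW=16 SsGgAaWw=16 SsGgaaWW=16 SsGgaaWw=16 SsggAaWW=8 SsggAaWw=8 SsggaaWW=8 SsggaaWw=8
SSggaaWW hits 8/256; gcd=8; 8÷8/256÷8 = 1/32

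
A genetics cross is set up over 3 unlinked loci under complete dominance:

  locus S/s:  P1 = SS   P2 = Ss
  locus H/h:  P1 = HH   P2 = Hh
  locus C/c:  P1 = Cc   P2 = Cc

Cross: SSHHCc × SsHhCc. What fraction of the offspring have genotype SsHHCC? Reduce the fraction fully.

P(SsHHCC) = 1/16

SSHHCc gametes: SHC×4, SHc×4
SsHhCc gametes: SHC×1, SHc×1, ShC×1, Shc×1, sHC×1, sHc×1, shC×1, shc×1
SSHHCc×SsHhCc grid (8·8=64): SSHHCC=4 SSHHCc=8 SSHHcc=4 SSHhCC=4 SSHhCc=8 SSHhcc=4 SsHHCC=4 SsHHCc=8 SsHHcc=4 SsHhCC=4 SsHhCc=8 SsHhcc=4
SsHHCC hits 4/64; gcd=4; 4÷4/64÷4 = 1/16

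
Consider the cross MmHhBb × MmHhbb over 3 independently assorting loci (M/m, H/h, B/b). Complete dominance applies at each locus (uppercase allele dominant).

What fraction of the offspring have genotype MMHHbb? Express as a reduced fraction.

P(MMHHbb) = 1/32

MmHhBb gametes: MHB×1, MHb×1, MhB×1, Mhb×1, mHB×1, mHb×1, mhB×1, mhb×1
MmHhbb gametes: MHb×2, Mhb×2, mHb×2, mhb×2
MmHhBb×MmHhbb grid (8·8=64): MMHHBb=2 MMHHbb=2 MMHhBb=4 MMHhbb=4 MMhhBb=2 MMhhbb=2 MmHHBb=4 MmHHbb=4 MmHhBb=8 MmHhbb=8 MmhhBb=4 Mmhhbb=4 mmHHBb=2 mmHHbb=2 mmHhBb=4 mmHhbb=4 mmhhBb=2 mmhhbb=2
MMHHbb hits 2/64; gcd=2; 2÷2/64÷2 = 1/32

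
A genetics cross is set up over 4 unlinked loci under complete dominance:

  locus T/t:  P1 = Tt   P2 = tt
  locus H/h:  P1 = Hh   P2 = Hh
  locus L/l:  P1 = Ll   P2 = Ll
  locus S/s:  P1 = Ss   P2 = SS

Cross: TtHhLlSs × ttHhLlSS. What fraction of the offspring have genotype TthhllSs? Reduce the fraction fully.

P(TthhllSs) = 1/64

TtHhLlSs gametes: THLS×1, THLs×1, THlS×1, THls×1, ThLS×1, ThLs×1, ThlS×1, Thls×1, tHLS×1, tHLs×1, tHlS×1, tHls×1, thLS×1, thLs×1, thlS×1, thls×1
ttHhLlSS gametes: tHLS×4, tHlS×4, thLS×4, thlS×4
TtHhLlSs×ttHhLlSS grid (16·16=256): TtHHLLSS=4 TtHHLLSs=4 TtHHLlSS=8 TtHHLlSs=8 TtHHllSS=4 TtHHllSs=4 TtHhLLSS=8 TtHhLLSs=8 TtHhLlSS=16 TtHhLlSs=16 TtHhllSS=8 TtHhllSs=8 TthhLLSS=4 TthhLLSs=4 TthhLlSS=8 TthhLlSs=8 TthhllSS=4 TthhllSs=4 ttHHLLSS=4 ttHHLLSs=4 ttHHLlSS=8 ttHHLlSs=8 ttHHllSS=4 ttHHllSs=4 ttHhLLSS=8 ttHhLLSs=8 ttHhLlSS=16 ttHhLlSs=16 ttHhllSS=8 ttHhllSs=8 tthhLLSS=4 tthhLLSs=4 tthhLlSS=8 tthhLlSs=8 tthhllSS=4 tthhllSs=4
TthhllSs hits 4/256; gcd=4; 4÷4/256÷4 = 1/64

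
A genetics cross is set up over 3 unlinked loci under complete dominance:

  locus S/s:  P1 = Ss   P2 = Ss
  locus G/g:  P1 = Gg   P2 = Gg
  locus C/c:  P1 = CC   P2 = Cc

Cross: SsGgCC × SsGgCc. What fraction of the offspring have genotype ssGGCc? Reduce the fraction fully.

P(ssGGCc) = 1/32

SsGgCC gametes: SGC×2, SgC×2, sGC×2, sgC×2
SsGgCc gametes: SGC×1, SGc×1, SgC×1, Sgc×1, sGC×1, sGc×1, sgC×1, sgc×1
SsGgCC×SsGgCc grid (8·8=64): SSGGCC=2 SSGGCc=2 SSGgCC=4 SSGgCc=4 SSggCC=2 SSggCc=2 SsGGCC=4 SsGGCc=4 SsGgCC=8 SsGgCc=8 SsggCC=4 SsggCc=4 ssGGCC=2 ssGGCc=2 ssGgCC=4 ssGgCc=4 ssggCC=2 ssggCc=2
ssGGCc hits 2/64; gcd=2; 2÷2/64÷2 = 1/32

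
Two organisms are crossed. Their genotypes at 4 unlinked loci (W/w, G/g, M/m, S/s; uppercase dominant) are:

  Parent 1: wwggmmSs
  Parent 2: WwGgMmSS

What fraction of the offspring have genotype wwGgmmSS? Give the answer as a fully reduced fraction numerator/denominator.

P(wwGgmmSS) = 1/16

wwggmmSs gametes: wgmS×8, wgms×8
WwGgMmSS gametes: WGMS×2, WGmS×2, WgMS×2, WgmS×2, wGMS×2, wGmS×2, wgMS×2, wgmS×2
wwggmmSs×WwGgMmSS grid (16·16=256): WwGgMmSS=16 WwGgMmSs=16 WwGgmmSS=16 WwGgmmSs=16 WwggMmSS=16 WwggMmSs=16 WwggmmSS=16 WwggmmSs=16 wwGgMmSS=16 wwGgMmSs=16 wwGgmmSS=16 wwGgmmSs=16 wwggMmSS=16 wwggMmSs=16 wwggmmSS=16 wwggmmSs=16
wwGgmmSS hits 16/256; gcd=16; 16÷16/256÷16 = 1/16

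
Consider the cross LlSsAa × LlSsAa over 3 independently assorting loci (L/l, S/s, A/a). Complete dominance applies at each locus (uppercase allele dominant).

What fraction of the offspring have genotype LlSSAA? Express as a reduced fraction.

P(LlSSAA) = 1/32

LlSsAa gametes: LSA×1, LSa×1, LsA×1, Lsa×1, lSA×1, lSa×1, lsA×1, lsa×1
LlSsAa gametes: LSA×1, LSa×1, LsA×1, Lsa×1, lSA×1, lSa×1, lsA×1, lsa×1
LlSsAa×LlSsAa grid (8·8=64): LLSSAA=1 LLSSAa=2 LLSSaa=1 LLSsAA=2 LLSsAa=4 LLSsaa=2 LLssAA=1 LLssAa=2 LLssaa=1 LlSSAA=2 LlSSAa=4 LlSSaa=2 LlSsAA=4 LlSsAa=8 LlSsaa=4 LlssAA=2 LlssAa=4 Llssaa=2 llSSAA=1 llSSAa=2 llSSaa=1 llSsAA=2 llSsAa=4 llSsaa=2 llssAA=1 llssAa=2 llssaa=1
LlSSAA hits 2/64; gcd=2; 2÷2/64÷2 = 1/32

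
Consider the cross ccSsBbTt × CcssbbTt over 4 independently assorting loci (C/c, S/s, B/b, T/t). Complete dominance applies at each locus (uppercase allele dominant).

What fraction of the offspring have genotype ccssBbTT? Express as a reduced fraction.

P(ccssBbTT) = 1/32

ccSsBbTt gametes: cSBT×2, cSBt×2, cSbT×2, cSbt×2, csBT×2, csBt×2, csbT×2, csbt×2
CcssbbTt gametes: CsbT×4, Csbt×4, csbT×4, csbt×4
ccSsBbTt×CcssbbTt grid (16·16=256): CcSsBbTT=8 CcSsBbTt=16 CcSsBbtt=8 CcSsbbTT=8 CcSsbbTt=16 CcSsbbtt=8 CcssBbTT=8 CcssBbTt=16 CcssBbtt=8 CcssbbTT=8 CcssbbTt=16 Ccssbbtt=8 ccSsBbTT=8 ccSsBbTt=16 ccSsBbtt=8 ccSsbbTT=8 ccSsbbTt=16 ccSsbbtt=8 ccssBbTT=8 ccssBbTt=16 ccssBbtt=8 ccssbbTT=8 ccssbbTt=16 ccssbbtt=8
ccssBbTT hits 8/256; gcd=8; 8÷8/256÷8 = 1/32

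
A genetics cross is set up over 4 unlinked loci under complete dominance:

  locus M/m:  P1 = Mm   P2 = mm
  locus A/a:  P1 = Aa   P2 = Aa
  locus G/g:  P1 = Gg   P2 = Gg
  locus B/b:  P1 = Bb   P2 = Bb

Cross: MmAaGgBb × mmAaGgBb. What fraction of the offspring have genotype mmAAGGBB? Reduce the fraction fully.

MmAaGgBb gametes: MAGB×1, MAGb×1, MAgB×1, MAgb×1, MaGB×1, MaGb×1, MagB×1, Magb×1, mAGB×1, mAGb×1, mAgB×1, mAgb×1, maGB×1, maGb×1, magB×1, magb×1
mmAaGgBb gametes: mAGB×2, mAGb×2, mAgB×2, mAgb×2, maGB×2, maGb×2, magB×2, magb×2
MmAaGgBb×mmAaGgBb grid (16·16=256): MmAAGGBB=2 MmAAGGBb=4 MmAAGGbb=2 MmAAGgBB=4 MmAAGgBb=8 MmAAGgbb=4 MmAAggBB=2 MmAAggBb=4 MmAAggbb=2 MmAaGGBB=4 MmAaGGBb=8 MmAaGGbb=4 MmAaGgBB=8 MmAaGgBb=16 MmAaGgbb=8 MmAaggBB=4 MmAaggBb=8 MmAaggbb=4 MmaaGGBB=2 MmaaGGBb=4 MmaaGGbb=2 MmaaGgBB=4 MmaaGgBb=8 MmaaGgbb=4 MmaaggBB=2 MmaaggBb=4 Mmaaggbb=2 mmAAGGBB=2 mmAAGGBb=4 mmAAGGbb=2 mmAAGgBB=4 mmAAGgBb=8 mmAAGgbb=4 mmAAggBB=2 mmAAggBb=4 mmAAggbb=2 mmAaGGBB=4 mmAaGGBb=8 mmAaGGbb=4 mmAaGgBB=8 mmAaGgBb=16 mmAaGgbb=8 mmAaggBB=4 mmAaggBb=8 mmAaggbb=4 mmaaGGBB=2 mmaaGGBb=4 mmaaGGbb=2 mmaaGgBB=4 mmaaGgBb=8 mmaaGgbb=4 mmaaggBB=2 mmaaggBb=4 mmaaggbb=2
mmAAGGBB hits 2/256; gcd=2; 2÷2/256÷2 = 1/128

P(mmAAGGBB) = 1/128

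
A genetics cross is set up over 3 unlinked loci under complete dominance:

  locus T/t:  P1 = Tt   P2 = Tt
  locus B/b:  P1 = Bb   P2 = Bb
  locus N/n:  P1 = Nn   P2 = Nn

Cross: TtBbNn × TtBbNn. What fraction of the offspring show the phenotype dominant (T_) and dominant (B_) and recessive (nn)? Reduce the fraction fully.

P(T_ B_ nn) = 9/64

TtBbNn gametes: TBN×1, TBn×1, TbN×1, Tbn×1, tBN×1, tBn×1, tbN×1, tbn×1
TtBbNn gametes: TBN×1, TBn×1, TbN×1, Tbn×1, tBN×1, tBn×1, tbN×1, tbn×1
TtBbNn×TtBbNn grid (8·8=64): TTBBNN=1 TTBBNn=2 TTBBnn=1 TTBbNN=2 TTBbNn=4 TTBbnn=2 TTbbNN=1 TTbbNn=2 TTbbnn=1 TtBBNN=2 TtBBNn=4 TtBBnn=2 TtBbNN=4 TtBbNn=8 TtBbnn=4 TtbbNN=2 TtbbNn=4 Ttbbnn=2 ttBBNN=1 ttBBNn=2 ttBBnn=1 ttBbNN=2 ttBbNn=4 ttBbnn=2 ttbbNN=1 ttbbNn=2 ttbbnn=1
T_ B_ nn hits 9/64; gcd=1; 9÷1/64÷1 = 9/64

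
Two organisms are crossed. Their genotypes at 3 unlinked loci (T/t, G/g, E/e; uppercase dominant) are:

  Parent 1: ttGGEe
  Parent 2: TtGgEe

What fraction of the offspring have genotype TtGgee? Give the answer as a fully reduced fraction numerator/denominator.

ttGGEe gametes: tGE×4, tGe×4
TtGgEe gametes: TGE×1, TGe×1, TgE×1, Tge×1, tGE×1, tGe×1, tgE×1, tge×1
ttGGEe×TtGgEe grid (8·8=64): TtGGEE=4 TtGGEe=8 TtGGee=4 TtGgEE=4 TtGgEe=8 TtGgee=4 ttGGEE=4 ttGGEe=8 ttGGee=4 ttGgEE=4 ttGgEe=8 ttGgee=4
TtGgee hits 4/64; gcd=4; 4÷4/64÷4 = 1/16

P(TtGgee) = 1/16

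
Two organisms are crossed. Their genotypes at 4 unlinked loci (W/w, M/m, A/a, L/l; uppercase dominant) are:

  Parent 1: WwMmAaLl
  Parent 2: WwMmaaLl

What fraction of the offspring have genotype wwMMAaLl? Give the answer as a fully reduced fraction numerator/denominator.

P(wwMMAaLl) = 1/64

WwMmAaLl gametes: WMAL×1, WMAl×1, WMaL×1, WMal×1, WmAL×1, WmAl×1, WmaL×1, Wmal×1, wMAL×1, wMAl×1, wMaL×1, wMal×1, wmAL×1, wmAl×1, wmaL×1, wmal×1
WwMmaaLl gametes: WMaL×2, WMal×2, WmaL×2, Wmal×2, wMaL×2, wMal×2, wmaL×2, wmal×2
WwMmAaLl×WwMmaaLl grid (16·16=256): WWMMAaLL=2 WWMMAaLl=4 WWMMAall=2 WWMMaaLL=2 WWMMaaLl=4 WWMMaall=2 WWMmAaLL=4 WWMmAaLl=8 WWMmAall=4 WWMmaaLL=4 WWMmaaLl=8 WWMmaall=4 WWmmAaLL=2 WWmmAaLl=4 WWmmAall=2 WWmmaaLL=2 WWmmaaLl=4 WWmmaall=2 WwMMAaLL=4 WwMMAaLl=8 WwMMAall=4 WwMMaaLL=4 WwMMaaLl=8 WwMMaall=4 WwMmAaLL=8 WwMmAaLl=16 WwMmAall=8 WwMmaaLL=8 WwMmaaLl=16 WwMmaall=8 WwmmAaLL=4 WwmmAaLl=8 WwmmAall=4 WwmmaaLL=4 WwmmaaLl=8 Wwmmaall=4 wwMMAaLL=2 wwMMAaLl=4 wwMMAall=2 wwMMaaLL=2 wwMMaaLl=4 wwMMaall=2 wwMmAaLL=4 wwMmAaLl=8 wwMmAall=4 wwMmaaLL=4 wwMmaaLl=8 wwMmaall=4 wwmmAaLL=2 wwmmAaLl=4 wwmmAall=2 wwmmaaLL=2 wwmmaaLl=4 wwmmaall=2
wwMMAaLl hits 4/256; gcd=4; 4÷4/256÷4 = 1/64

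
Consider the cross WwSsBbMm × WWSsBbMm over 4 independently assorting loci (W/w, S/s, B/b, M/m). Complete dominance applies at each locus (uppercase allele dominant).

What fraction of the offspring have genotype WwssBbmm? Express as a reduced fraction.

WwSsBbMm gametes: WSBM×1, WSBm×1, WSbM×1, WSbm×1, WsBM×1, WsBm×1, WsbM×1, Wsbm×1, wSBM×1, wSBm×1, wSbM×1, wSbm×1, wsBM×1, wsBm×1, wsbM×1, wsbm×1
WWSsBbMm gametes: WSBM×2, WSBm×2, WSbM×2, WSbm×2, WsBM×2, WsBm×2, WsbM×2, Wsbm×2
WwSsBbMm×WWSsBbMm grid (16·16=256): WWSSBBMM=2 WWSSBBMm=4 WWSSBBmm=2 WWSSBbMM=4 WWSSBbMm=8 WWSSBbmm=4 WWSSbbMM=2 WWSSbbMm=4 WWSSbbmm=2 WWSsBBMM=4 WWSsBBMm=8 WWSsBBmm=4 WWSsBbMM=8 WWSsBbMm=16 WWSsBbmm=8 WWSsbbMM=4 WWSsbbMm=8 WWSsbbmm=4 WWssBBMM=2 WWssBBMm=4 WWssBBmm=2 WWssBbMM=4 WWssBbMm=8 WWssBbmm=4 WWssbbMM=2 WWssbbMm=4 WWssbbmm=2 WwSSBBMM=2 WwSSBBMm=4 WwSSBBmm=2 WwSSBbMM=4 WwSSBbMm=8 WwSSBbmm=4 WwSSbbMM=2 WwSSbbMm=4 WwSSbbmm=2 WwSsBBMM=4 WwSsBBMm=8 WwSsBBmm=4 WwSsBbMM=8 WwSsBbMm=16 WwSsBbmm=8 WwSsbbMM=4 WwSsbbMm=8 WwSsbbmm=4 WwssBBMM=2 WwssBBMm=4 WwssBBmm=2 WwssBbMM=4 WwssBbMm=8 WwssBbmm=4 WwssbbMM=2 WwssbbMm=4 Wwssbbmm=2
WwssBbmm hits 4/256; gcd=4; 4÷4/256÷4 = 1/64

P(WwssBbmm) = 1/64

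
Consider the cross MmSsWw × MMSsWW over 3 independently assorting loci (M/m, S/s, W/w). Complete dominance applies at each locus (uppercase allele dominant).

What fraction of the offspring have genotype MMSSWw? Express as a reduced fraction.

MmSsWw gametes: MSW×1, MSw×1, MsW×1, Msw×1, mSW×1, mSw×1, msW×1, msw×1
MMSsWW gametes: MSW×4, MsW×4
MmSsWw×MMSsWW grid (8·8=64): MMSSWW=4 MMSSWw=4 MMSsWW=8 MMSsWw=8 MMssWW=4 MMssWw=4 MmSSWW=4 MmSSWw=4 MmSsWW=8 MmSsWw=8 MmssWW=4 MmssWw=4
MMSSWw hits 4/64; gcd=4; 4÷4/64÷4 = 1/16

P(MMSSWw) = 1/16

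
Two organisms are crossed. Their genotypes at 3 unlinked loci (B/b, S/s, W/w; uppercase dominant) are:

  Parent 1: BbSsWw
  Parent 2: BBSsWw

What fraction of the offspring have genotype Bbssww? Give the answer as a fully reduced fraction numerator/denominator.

P(Bbssww) = 1/32

BbSsWw gametes: BSW×1, BSw×1, BsW×1, Bsw×1, bSW×1, bSw×1, bsW×1, bsw×1
BBSsWw gametes: BSW×2, BSw×2, BsW×2, Bsw×2
BbSsWw×BBSsWw grid (8·8=64): BBSSWW=2 BBSSWw=4 BBSSww=2 BBSsWW=4 BBSsWw=8 BBSsww=4 BBssWW=2 BBssWw=4 BBssww=2 BbSSWW=2 BbSSWw=4 BbSSww=2 BbSsWW=4 BbSsWw=8 BbSsww=4 BbssWW=2 BbssWw=4 Bbssww=2
Bbssww hits 2/64; gcd=2; 2÷2/64÷2 = 1/32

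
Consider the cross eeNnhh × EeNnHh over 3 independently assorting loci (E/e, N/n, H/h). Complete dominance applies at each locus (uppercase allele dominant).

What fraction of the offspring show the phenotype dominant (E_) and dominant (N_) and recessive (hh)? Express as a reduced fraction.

P(E_ N_ hh) = 3/16

eeNnhh gametes: eNh×4, enh×4
EeNnHh gametes: ENH×1, ENh×1, EnH×1, Enh×1, eNH×1, eNh×1, enH×1, enh×1
eeNnhh×EeNnHh grid (8·8=64): EeNNHh=4 EeNNhh=4 EeNnHh=8 EeNnhh=8 EennHh=4 Eennhh=4 eeNNHh=4 eeNNhh=4 eeNnHh=8 eeNnhh=8 eennHh=4 eennhh=4
E_ N_ hh hits 12/64; gcd=4; 12÷4/64÷4 = 3/16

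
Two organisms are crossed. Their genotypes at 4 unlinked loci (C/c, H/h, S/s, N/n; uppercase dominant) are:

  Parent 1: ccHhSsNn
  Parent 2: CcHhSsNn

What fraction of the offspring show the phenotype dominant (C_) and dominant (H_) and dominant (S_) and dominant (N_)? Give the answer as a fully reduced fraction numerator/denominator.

ccHhSsNn gametes: cHSN×2, cHSn×2, cHsN×2, cHsn×2, chSN×2, chSn×2, chsN×2, chsn×2
CcHhSsNn gametes: CHSN×1, CHSn×1, CHsN×1, CHsn×1, ChSN×1, ChSn×1, ChsN×1, Chsn×1, cHSN×1, cHSn×1, cHsN×1, cHsn×1, chSN×1, chSn×1, chsN×1, chsn×1
ccHhSsNn×CcHhSsNn grid (16·16=256): CcHHSSNN=2 CcHHSSNn=4 CcHHSSnn=2 CcHHSsNN=4 CcHHSsNn=8 CcHHSsnn=4 CcHHssNN=2 CcHHssNn=4 CcHHssnn=2 CcHhSSNN=4 CcHhSSNn=8 CcHhSSnn=4 CcHhSsNN=8 CcHhSsNn=16 CcHhSsnn=8 CcHhssNN=4 CcHhssNn=8 CcHhssnn=4 CchhSSNN=2 CchhSSNn=4 CchhSSnn=2 CchhSsNN=4 CchhSsNn=8 CchhSsnn=4 CchhssNN=2 CchhssNn=4 Cchhssnn=2 ccHHSSNN=2 ccHHSSNn=4 ccHHSSnn=2 ccHHSsNN=4 ccHHSsNn=8 ccHHSsnn=4 ccHHssNN=2 ccHHssNn=4 ccHHssnn=2 ccHhSSNN=4 ccHhSSNn=8 ccHhSSnn=4 ccHhSsNN=8 ccHhSsNn=16 ccHhSsnn=8 ccHhssNN=4 ccHhssNn=8 ccHhssnn=4 cchhSSNN=2 cchhSSNn=4 cchhSSnn=2 cchhSsNN=4 cchhSsNn=8 cchhSsnn=4 cchhssNN=2 cchhssNn=4 cchhssnn=2
C_ H_ S_ N_ hits 54/256; gcd=2; 54÷2/256÷2 = 27/128

P(C_ H_ S_ N_) = 27/128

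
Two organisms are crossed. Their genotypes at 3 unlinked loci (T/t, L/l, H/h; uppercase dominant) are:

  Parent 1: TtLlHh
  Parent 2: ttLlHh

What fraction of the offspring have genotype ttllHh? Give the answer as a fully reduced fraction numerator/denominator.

P(ttllHh) = 1/16

TtLlHh gametes: TLH×1, TLh×1, TlH×1, Tlh×1, tLH×1, tLh×1, tlH×1, tlh×1
ttLlHh gametes: tLH×2, tLh×2, tlH×2, tlh×2
TtLlHh×ttLlHh grid (8·8=64): TtLLHH=2 TtLLHh=4 TtLLhh=2 TtLlHH=4 TtLlHh=8 TtLlhh=4 TtllHH=2 TtllHh=4 Ttllhh=2 ttLLHH=2 ttLLHh=4 ttLLhh=2 ttLlHH=4 ttLlHh=8 ttLlhh=4 ttllHH=2 ttllHh=4 ttllhh=2
ttllHh hits 4/64; gcd=4; 4÷4/64÷4 = 1/16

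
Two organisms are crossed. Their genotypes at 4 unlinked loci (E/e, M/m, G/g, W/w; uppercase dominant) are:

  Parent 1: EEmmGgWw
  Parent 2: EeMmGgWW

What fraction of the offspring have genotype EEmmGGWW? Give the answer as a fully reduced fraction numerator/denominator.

P(EEmmGGWW) = 1/32

EEmmGgWw gametes: EmGW×4, EmGw×4, EmgW×4, Emgw×4
EeMmGgWW gametes: EMGW×2, EMgW×2, EmGW×2, EmgW×2, eMGW×2, eMgW×2, emGW×2, emgW×2
EEmmGgWw×EeMmGgWW grid (16·16=256): EEMmGGWW=8 EEMmGGWw=8 EEMmGgWW=16 EEMmGgWw=16 EEMmggWW=8 EEMmggWw=8 EEmmGGWW=8 EEmmGGWw=8 EEmmGgWW=16 EEmmGgWw=16 EEmmggWW=8 EEmmggWw=8 EeMmGGWW=8 EeMmGGWw=8 EeMmGgWW=16 EeMmGgWw=16 EeMmggWW=8 EeMmggWw=8 EemmGGWW=8 EemmGGWw=8 EemmGgWW=16 EemmGgWw=16 EemmggWW=8 EemmggWw=8
EEmmGGWW hits 8/256; gcd=8; 8÷8/256÷8 = 1/32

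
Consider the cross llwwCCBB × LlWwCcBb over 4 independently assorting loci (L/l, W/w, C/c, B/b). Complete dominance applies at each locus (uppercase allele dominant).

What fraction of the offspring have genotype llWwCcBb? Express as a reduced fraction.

llwwCCBB gametes: lwCB×16
LlWwCcBb gametes: LWCB×1, LWCb×1, LWcB×1, LWcb×1, LwCB×1, LwCb×1, LwcB×1, Lwcb×1, lWCB×1, lWCb×1, lWcB×1, lWcb×1, lwCB×1, lwCb×1, lwcB×1, lwcb×1
llwwCCBB×LlWwCcBb grid (16·16=256): LlWwCCBB=16 LlWwCCBb=16 LlWwCcBB=16 LlWwCcBb=16 LlwwCCBB=16 LlwwCCBb=16 LlwwCcBB=16 LlwwCcBb=16 llWwCCBB=16 llWwCCBb=16 llWwCcBB=16 llWwCcBb=16 llwwCCBB=16 llwwCCBb=16 llwwCcBB=16 llwwCcBb=16
llWwCcBb hits 16/256; gcd=16; 16÷16/256÷16 = 1/16

P(llWwCcBb) = 1/16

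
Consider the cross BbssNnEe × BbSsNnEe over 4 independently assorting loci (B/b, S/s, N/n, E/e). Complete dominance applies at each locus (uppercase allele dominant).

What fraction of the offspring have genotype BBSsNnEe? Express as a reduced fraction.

P(BBSsNnEe) = 1/32

BbssNnEe gametes: BsNE×2, BsNe×2, BsnE×2, Bsne×2, bsNE×2, bsNe×2, bsnE×2, bsne×2
BbSsNnEe gametes: BSNE×1, BSNe×1, BSnE×1, BSne×1, BsNE×1, BsNe×1, BsnE×1, Bsne×1, bSNE×1, bSNe×1, bSnE×1, bSne×1, bsNE×1, bsNe×1, bsnE×1, bsne×1
BbssNnEe×BbSsNnEe grid (16·16=256): BBSsNNEE=2 BBSsNNEe=4 BBSsNNee=2 BBSsNnEE=4 BBSsNnEe=8 BBSsNnee=4 BBSsnnEE=2 BBSsnnEe=4 BBSsnnee=2 BBssNNEE=2 BBssNNEe=4 BBssNNee=2 BBssNnEE=4 BBssNnEe=8 BBssNnee=4 BBssnnEE=2 BBssnnEe=4 BBssnnee=2 BbSsNNEE=4 BbSsNNEe=8 BbSsNNee=4 BbSsNnEE=8 BbSsNnEe=16 BbSsNnee=8 BbSsnnEE=4 BbSsnnEe=8 BbSsnnee=4 BbssNNEE=4 BbssNNEe=8 BbssNNee=4 BbssNnEE=8 BbssNnEe=16 BbssNnee=8 BbssnnEE=4 BbssnnEe=8 Bbssnnee=4 bbSsNNEE=2 bbSsNNEe=4 bbSsNNee=2 bbSsNnEE=4 bbSsNnEe=8 bbSsNnee=4 bbSsnnEE=2 bbSsnnEe=4 bbSsnnee=2 bbssNNEE=2 bbssNNEe=4 bbssNNee=2 bbssNnEE=4 bbssNnEe=8 bbssNnee=4 bbssnnEE=2 bbssnnEe=4 bbssnnee=2
BBSsNnEe hits 8/256; gcd=8; 8÷8/256÷8 = 1/32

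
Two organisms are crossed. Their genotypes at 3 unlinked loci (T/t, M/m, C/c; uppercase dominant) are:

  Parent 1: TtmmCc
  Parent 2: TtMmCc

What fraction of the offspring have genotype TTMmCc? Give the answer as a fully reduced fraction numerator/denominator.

TtmmCc gametes: TmC×2, Tmc×2, tmC×2, tmc×2
TtMmCc gametes: TMC×1, TMc×1, TmC×1, Tmc×1, tMC×1, tMc×1, tmC×1, tmc×1
TtmmCc×TtMmCc grid (8·8=64): TTMmCC=2 TTMmCc=4 TTMmcc=2 TTmmCC=2 TTmmCc=4 TTmmcc=2 TtMmCC=4 TtMmCc=8 TtMmcc=4 TtmmCC=4 TtmmCc=8 Ttmmcc=4 ttMmCC=2 ttMmCc=4 ttMmcc=2 ttmmCC=2 ttmmCc=4 ttmmcc=2
TTMmCc hits 4/64; gcd=4; 4÷4/64÷4 = 1/16

P(TTMmCc) = 1/16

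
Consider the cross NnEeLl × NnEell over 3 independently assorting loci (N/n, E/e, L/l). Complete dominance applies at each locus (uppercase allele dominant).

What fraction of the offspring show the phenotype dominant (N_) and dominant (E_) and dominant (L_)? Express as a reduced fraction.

P(N_ E_ L_) = 9/32

NnEeLl gametes: NEL×1, NEl×1, NeL×1, Nel×1, nEL×1, nEl×1, neL×1, nel×1
NnEell gametes: NEl×2, Nel×2, nEl×2, nel×2
NnEeLl×NnEell grid (8·8=64): NNEELl=2 NNEEll=2 NNEeLl=4 NNEell=4 NNeeLl=2 NNeell=2 NnEELl=4 NnEEll=4 NnEeLl=8 NnEell=8 NneeLl=4 Nneell=4 nnEELl=2 nnEEll=2 nnEeLl=4 nnEell=4 nneeLl=2 nneell=2
N_ E_ L_ hits 18/64; gcd=2; 18÷2/64÷2 = 9/32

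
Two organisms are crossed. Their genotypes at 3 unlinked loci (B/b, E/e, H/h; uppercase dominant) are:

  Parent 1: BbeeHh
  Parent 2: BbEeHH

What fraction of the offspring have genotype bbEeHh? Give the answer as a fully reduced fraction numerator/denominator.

P(bbEeHh) = 1/16

BbeeHh gametes: BeH×2, Beh×2, beH×2, beh×2
BbEeHH gametes: BEH×2, BeH×2, bEH×2, beH×2
BbeeHh×BbEeHH grid (8·8=64): BBEeHH=4 BBEeHh=4 BBeeHH=4 BBeeHh=4 BbEeHH=8 BbEeHh=8 BbeeHH=8 BbeeHh=8 bbEeHH=4 bbEeHh=4 bbeeHH=4 bbeeHh=4
bbEeHh hits 4/64; gcd=4; 4÷4/64÷4 = 1/16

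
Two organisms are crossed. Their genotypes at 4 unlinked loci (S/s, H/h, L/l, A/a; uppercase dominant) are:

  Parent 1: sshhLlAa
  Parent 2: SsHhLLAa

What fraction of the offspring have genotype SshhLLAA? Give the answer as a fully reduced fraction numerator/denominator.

P(SshhLLAA) = 1/32

sshhLlAa gametes: shLA×4, shLa×4, shlA×4, shla×4
SsHhLLAa gametes: SHLA×2, SHLa×2, ShLA×2, ShLa×2, sHLA×2, sHLa×2, shLA×2, shLa×2
sshhLlAa×SsHhLLAa grid (16·16=256): SsHhLLAA=8 SsHhLLAa=16 SsHhLLaa=8 SsHhLlAA=8 SsHhLlAa=16 SsHhLlaa=8 SshhLLAA=8 SshhLLAa=16 SshhLLaa=8 SshhLlAA=8 SshhLlAa=16 SshhLlaa=8 ssHhLLAA=8 ssHhLLAa=16 ssHhLLaa=8 ssHhLlAA=8 ssHhLlAa=16 ssHhLlaa=8 sshhLLAA=8 sshhLLAa=16 sshhLLaa=8 sshhLlAA=8 sshhLlAa=16 sshhLlaa=8
SshhLLAA hits 8/256; gcd=8; 8÷8/256÷8 = 1/32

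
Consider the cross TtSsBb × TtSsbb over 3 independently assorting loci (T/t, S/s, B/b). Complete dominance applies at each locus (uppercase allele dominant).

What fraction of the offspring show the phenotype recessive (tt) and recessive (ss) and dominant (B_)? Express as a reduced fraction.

P(tt ss B_) = 1/32

TtSsBb gametes: TSB×1, TSb×1, TsB×1, Tsb×1, tSB×1, tSb×1, tsB×1, tsb×1
TtSsbb gametes: TSb×2, Tsb×2, tSb×2, tsb×2
TtSsBb×TtSsbb grid (8·8=64): TTSSBb=2 TTSSbb=2 TTSsBb=4 TTSsbb=4 TTssBb=2 TTssbb=2 TtSSBb=4 TtSSbb=4 TtSsBb=8 TtSsbb=8 TtssBb=4 Ttssbb=4 ttSSBb=2 ttSSbb=2 ttSsBb=4 ttSsbb=4 ttssBb=2 ttssbb=2
tt ss B_ hits 2/64; gcd=2; 2÷2/64÷2 = 1/32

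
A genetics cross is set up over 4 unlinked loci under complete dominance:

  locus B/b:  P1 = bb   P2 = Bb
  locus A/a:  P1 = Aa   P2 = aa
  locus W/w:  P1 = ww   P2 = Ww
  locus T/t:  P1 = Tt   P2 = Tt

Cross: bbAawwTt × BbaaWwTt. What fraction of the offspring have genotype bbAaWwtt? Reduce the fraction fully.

P(bbAaWwtt) = 1/32

bbAawwTt gametes: bAwT×4, bAwt×4, bawT×4, bawt×4
BbaaWwTt gametes: BaWT×2, BaWt×2, BawT×2, Bawt×2, baWT×2, baWt×2, bawT×2, bawt×2
bbAawwTt×BbaaWwTt grid (16·16=256): BbAaWwTT=8 BbAaWwTt=16 BbAaWwtt=8 BbAawwTT=8 BbAawwTt=16 BbAawwtt=8 BbaaWwTT=8 BbaaWwTt=16 BbaaWwtt=8 BbaawwTT=8 BbaawwTt=16 Bbaawwtt=8 bbAaWwTT=8 bbAaWwTt=16 bbAaWwtt=8 bbAawwTT=8 bbAawwTt=16 bbAawwtt=8 bbaaWwTT=8 bbaaWwTt=16 bbaaWwtt=8 bbaawwTT=8 bbaawwTt=16 bbaawwtt=8
bbAaWwtt hits 8/256; gcd=8; 8÷8/256÷8 = 1/32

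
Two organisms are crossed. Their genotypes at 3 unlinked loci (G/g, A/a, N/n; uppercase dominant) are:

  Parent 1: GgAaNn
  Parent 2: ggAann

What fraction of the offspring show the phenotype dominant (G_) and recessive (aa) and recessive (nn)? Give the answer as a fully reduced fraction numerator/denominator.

GgAaNn gametes: GAN×1, GAn×1, GaN×1, Gan×1, gAN×1, gAn×1, gaN×1, gan×1
ggAann gametes: gAn×4, gan×4
GgAaNn×ggAann grid (8·8=64): GgAANn=4 GgAAnn=4 GgAaNn=8 GgAann=8 GgaaNn=4 Ggaann=4 ggAANn=4 ggAAnn=4 ggAaNn=8 ggAann=8 ggaaNn=4 ggaann=4
G_ aa nn hits 4/64; gcd=4; 4÷4/64÷4 = 1/16

P(G_ aa nn) = 1/16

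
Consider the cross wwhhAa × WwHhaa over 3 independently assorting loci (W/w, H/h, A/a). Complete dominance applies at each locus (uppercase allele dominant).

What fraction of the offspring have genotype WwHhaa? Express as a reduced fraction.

wwhhAa gametes: whA×4, wha×4
WwHhaa gametes: WHa×2, Wha×2, wHa×2, wha×2
wwhhAa×WwHhaa grid (8·8=64): WwHhAa=8 WwHhaa=8 WwhhAa=8 Wwhhaa=8 wwHhAa=8 wwHhaa=8 wwhhAa=8 wwhhaa=8
WwHhaa hits 8/64; gcd=8; 8÷8/64÷8 = 1/8

P(WwHhaa) = 1/8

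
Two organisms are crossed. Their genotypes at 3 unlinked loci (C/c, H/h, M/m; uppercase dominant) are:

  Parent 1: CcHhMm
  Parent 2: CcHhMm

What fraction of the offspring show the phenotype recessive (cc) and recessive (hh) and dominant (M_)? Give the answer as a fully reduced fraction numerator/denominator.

P(cc hh M_) = 3/64

CcHhMm gametes: CHM×1, CHm×1, ChM×1, Chm×1, cHM×1, cHm×1, chM×1, chm×1
CcHhMm gametes: CHM×1, CHm×1, ChM×1, Chm×1, cHM×1, cHm×1, chM×1, chm×1
CcHhMm×CcHhMm grid (8·8=64): CCHHMM=1 CCHHMm=2 CCHHmm=1 CCHhMM=2 CCHhMm=4 CCHhmm=2 CChhMM=1 CChhMm=2 CChhmm=1 CcHHMM=2 CcHHMm=4 CcHHmm=2 CcHhMM=4 CcHhMm=8 CcHhmm=4 CchhMM=2 CchhMm=4 Cchhmm=2 ccHHMM=1 ccHHMm=2 ccHHmm=1 ccHhMM=2 ccHhMm=4 ccHhmm=2 cchhMM=1 cchhMm=2 cchhmm=1
cc hh M_ hits 3/64; gcd=1; 3÷1/64÷1 = 3/64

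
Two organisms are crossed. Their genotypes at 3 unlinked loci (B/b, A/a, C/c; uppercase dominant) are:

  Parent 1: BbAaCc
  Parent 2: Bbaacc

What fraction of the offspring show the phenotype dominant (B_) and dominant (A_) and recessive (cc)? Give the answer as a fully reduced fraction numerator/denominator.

P(B_ A_ cc) = 3/16

BbAaCc gametes: BAC×1, BAc×1, BaC×1, Bac×1, bAC×1, bAc×1, baC×1, bac×1
Bbaacc gametes: Bac×4, bac×4
BbAaCc×Bbaacc grid (8·8=64): BBAaCc=4 BBAacc=4 BBaaCc=4 BBaacc=4 BbAaCc=8 BbAacc=8 BbaaCc=8 Bbaacc=8 bbAaCc=4 bbAacc=4 bbaaCc=4 bbaacc=4
B_ A_ cc hits 12/64; gcd=4; 12÷4/64÷4 = 3/16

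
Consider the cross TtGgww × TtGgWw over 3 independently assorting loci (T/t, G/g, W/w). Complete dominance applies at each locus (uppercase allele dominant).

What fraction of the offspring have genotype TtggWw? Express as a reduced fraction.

TtGgww gametes: TGw×2, Tgw×2, tGw×2, tgw×2
TtGgWw gametes: TGW×1, TGw×1, TgW×1, Tgw×1, tGW×1, tGw×1, tgW×1, tgw×1
TtGgww×TtGgWw grid (8·8=64): TTGGWw=2 TTGGww=2 TTGgWw=4 TTGgww=4 TTggWw=2 TTggww=2 TtGGWw=4 TtGGww=4 TtGgWw=8 TtGgww=8 TtggWw=4 Ttggww=4 ttGGWw=2 ttGGww=2 ttGgWw=4 ttGgww=4 ttggWw=2 ttggww=2
TtggWw hits 4/64; gcd=4; 4÷4/64÷4 = 1/16

P(TtggWw) = 1/16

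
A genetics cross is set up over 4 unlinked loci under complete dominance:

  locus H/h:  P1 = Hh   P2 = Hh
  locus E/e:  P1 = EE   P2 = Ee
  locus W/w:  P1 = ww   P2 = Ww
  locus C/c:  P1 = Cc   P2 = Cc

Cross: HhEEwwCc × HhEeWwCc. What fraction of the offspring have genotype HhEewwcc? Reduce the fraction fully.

P(HhEewwcc) = 1/32

HhEEwwCc gametes: HEwC×4, HEwc×4, hEwC×4, hEwc×4
HhEeWwCc gametes: HEWC×1, HEWc×1, HEwC×1, HEwc×1, HeWC×1, HeWc×1, HewC×1, Hewc×1, hEWC×1, hEWc×1, hEwC×1, hEwc×1, heWC×1, heWc×1, hewC×1, hewc×1
HhEEwwCc×HhEeWwCc grid (16·16=256): HHEEWwCC=4 HHEEWwCc=8 HHEEWwcc=4 HHEEwwCC=4 HHEEwwCc=8 HHEEwwcc=4 HHEeWwCC=4 HHEeWwCc=8 HHEeWwcc=4 HHEewwCC=4 HHEewwCc=8 HHEewwcc=4 HhEEWwCC=8 HhEEWwCc=16 HhEEWwcc=8 HhEEwwCC=8 HhEEwwCc=16 HhEEwwcc=8 HhEeWwCC=8 HhEeWwCc=16 HhEeWwcc=8 HhEewwCC=8 HhEewwCc=16 HhEewwcc=8 hhEEWwCC=4 hhEEWwCc=8 hhEEWwcc=4 hhEEwwCC=4 hhEEwwCc=8 hhEEwwcc=4 hhEeWwCC=4 hhEeWwCc=8 hhEeWwcc=4 hhEewwCC=4 hhEewwCc=8 hhEewwcc=4
HhEewwcc hits 8/256; gcd=8; 8÷8/256÷8 = 1/32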